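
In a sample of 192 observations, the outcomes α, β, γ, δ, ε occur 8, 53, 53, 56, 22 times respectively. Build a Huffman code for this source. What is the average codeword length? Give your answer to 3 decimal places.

2.156 bits/symbol

Probabilities are the counts divided by 192.
Repeatedly combine the two least-probable nodes; the expected code length is the sum of the merged weights.
merge 1/24 + 11/96 → 5/32
merge 5/32 + 53/192 → 83/192
merge 53/192 + 7/24 → 109/192
merge 83/192 + 109/192 → 1
L = 5/32 + 83/192 + 109/192 + 1 = 69/32 ≈ 2.156 bits/symbol.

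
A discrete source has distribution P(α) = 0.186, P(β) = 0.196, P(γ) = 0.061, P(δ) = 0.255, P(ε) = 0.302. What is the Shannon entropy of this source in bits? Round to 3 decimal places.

H = −Σ pᵢ log₂ pᵢ.
−0.186·log₂(0.186) = 0.4514
−0.196·log₂(0.196) = 0.4608
−0.061·log₂(0.061) = 0.2461
−0.255·log₂(0.255) = 0.5027
−0.302·log₂(0.302) = 0.5217
Sum ≈ 2.1827 → 2.183 bits.

2.183 bits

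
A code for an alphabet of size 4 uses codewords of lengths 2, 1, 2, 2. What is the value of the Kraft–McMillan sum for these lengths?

With common denominator 2^2 = 4: Σ 2^(−ℓᵢ) = 1/4 + 2/4 + 1/4 + 1/4 = 5/4 = 1.25.

1.25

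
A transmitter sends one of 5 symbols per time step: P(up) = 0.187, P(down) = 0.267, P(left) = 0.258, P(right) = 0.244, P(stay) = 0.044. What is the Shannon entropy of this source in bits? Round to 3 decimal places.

H = −Σ pᵢ log₂ pᵢ.
−0.187·log₂(0.187) = 0.4523
−0.267·log₂(0.267) = 0.5087
−0.258·log₂(0.258) = 0.5043
−0.244·log₂(0.244) = 0.4966
−0.044·log₂(0.044) = 0.1983
Sum ≈ 2.1601 → 2.160 bits.

2.160 bits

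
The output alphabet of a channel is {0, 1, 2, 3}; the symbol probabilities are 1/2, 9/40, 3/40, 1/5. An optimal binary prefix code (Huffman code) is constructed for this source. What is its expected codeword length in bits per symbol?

Repeatedly combine the two least-probable nodes; the expected code length is the sum of the merged weights.
merge 3/40 + 1/5 → 11/40
merge 9/40 + 11/40 → 1/2
merge 1/2 + 1/2 → 1
L = 11/40 + 1/2 + 1 = 71/40 = 1.775 bits/symbol.

1.775 bits/symbol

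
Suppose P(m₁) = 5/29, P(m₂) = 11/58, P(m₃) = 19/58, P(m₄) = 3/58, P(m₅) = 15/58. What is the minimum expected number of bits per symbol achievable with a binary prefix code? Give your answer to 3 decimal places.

Repeatedly combine the two least-probable nodes; the expected code length is the sum of the merged weights.
merge 3/58 + 5/29 → 13/58
merge 11/58 + 13/58 → 12/29
merge 15/58 + 19/58 → 17/29
merge 12/29 + 17/29 → 1
L = 13/58 + 12/29 + 17/29 + 1 = 129/58 ≈ 2.224 bits/symbol.

2.224 bits/symbol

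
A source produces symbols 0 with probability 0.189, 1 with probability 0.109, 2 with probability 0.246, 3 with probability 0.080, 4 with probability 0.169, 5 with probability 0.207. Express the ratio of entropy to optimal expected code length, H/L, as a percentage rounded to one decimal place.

Entropy H = −Σ p log₂ p ≈ 2.4959 bits.
Huffman merges: 2/25+109/1000→189/1000; 169/1000+189/1000→179/500; 189/1000+207/1000→99/250; 123/500+179/500→151/250; 99/250+151/250→1. L = 2547/1000 ≈ 2.5470.
Efficiency = H/L = 2.4959/2.5470 = 98.0%.

98.0%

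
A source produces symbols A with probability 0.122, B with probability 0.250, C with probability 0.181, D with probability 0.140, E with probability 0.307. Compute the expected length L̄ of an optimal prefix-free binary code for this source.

Repeatedly combine the two least-probable nodes; the expected code length is the sum of the merged weights.
merge 61/500 + 7/50 → 131/500
merge 181/1000 + 1/4 → 431/1000
merge 131/500 + 307/1000 → 569/1000
merge 431/1000 + 569/1000 → 1
L = 131/500 + 431/1000 + 569/1000 + 1 = 1131/500 = 2.262 bits/symbol.

2.262 bits/symbol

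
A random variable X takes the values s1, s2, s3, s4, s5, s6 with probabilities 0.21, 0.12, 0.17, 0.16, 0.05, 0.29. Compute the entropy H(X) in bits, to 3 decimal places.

H = −Σ pᵢ log₂ pᵢ.
−0.21·log₂(0.21) = 0.4728
−0.12·log₂(0.12) = 0.3671
−0.17·log₂(0.17) = 0.4346
−0.16·log₂(0.16) = 0.4230
−0.05·log₂(0.05) = 0.2161
−0.29·log₂(0.29) = 0.5179
Sum ≈ 2.4315 → 2.431 bits.

2.431 bits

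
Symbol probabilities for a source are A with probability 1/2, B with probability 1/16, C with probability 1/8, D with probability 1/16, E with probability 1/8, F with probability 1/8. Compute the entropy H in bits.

Each probability is a power of 1/2, so log₂(1/p) is an integer.
H = Σ p·log₂(1/p) = 1/2·1 + 1/16·4 + 1/8·3 + 1/16·4 + 1/8·3 + 1/8·3 = 2.125 bits.

2.125 bits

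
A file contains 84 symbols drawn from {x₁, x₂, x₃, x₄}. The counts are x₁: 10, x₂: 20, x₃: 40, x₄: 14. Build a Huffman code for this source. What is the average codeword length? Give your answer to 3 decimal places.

1.810 bits/symbol

Probabilities are the counts divided by 84.
Repeatedly combine the two least-probable nodes; the expected code length is the sum of the merged weights.
merge 5/42 + 1/6 → 2/7
merge 5/21 + 2/7 → 11/21
merge 10/21 + 11/21 → 1
L = 2/7 + 11/21 + 1 = 38/21 ≈ 1.810 bits/symbol.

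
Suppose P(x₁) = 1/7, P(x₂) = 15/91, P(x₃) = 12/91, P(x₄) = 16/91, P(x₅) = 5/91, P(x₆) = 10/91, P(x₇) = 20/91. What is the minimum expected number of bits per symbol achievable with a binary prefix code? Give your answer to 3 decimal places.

2.769 bits/symbol

Repeatedly combine the two least-probable nodes; the expected code length is the sum of the merged weights.
merge 5/91 + 10/91 → 15/91
merge 12/91 + 1/7 → 25/91
merge 15/91 + 15/91 → 30/91
merge 16/91 + 20/91 → 36/91
merge 25/91 + 30/91 → 55/91
merge 36/91 + 55/91 → 1
L = 15/91 + 25/91 + 30/91 + 36/91 + 55/91 + 1 = 36/13 ≈ 2.769 bits/symbol.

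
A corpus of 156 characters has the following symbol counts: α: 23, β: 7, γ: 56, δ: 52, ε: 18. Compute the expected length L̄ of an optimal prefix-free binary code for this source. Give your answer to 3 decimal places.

2.109 bits/symbol

Probabilities are the counts divided by 156.
Repeatedly combine the two least-probable nodes; the expected code length is the sum of the merged weights.
merge 7/156 + 3/26 → 25/156
merge 23/156 + 25/156 → 4/13
merge 4/13 + 1/3 → 25/39
merge 14/39 + 25/39 → 1
L = 25/156 + 4/13 + 25/39 + 1 = 329/156 ≈ 2.109 bits/symbol.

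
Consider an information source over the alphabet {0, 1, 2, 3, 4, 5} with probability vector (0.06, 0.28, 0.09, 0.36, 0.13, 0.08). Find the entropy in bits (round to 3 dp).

H = −Σ pᵢ log₂ pᵢ.
−0.06·log₂(0.06) = 0.2435
−0.28·log₂(0.28) = 0.5142
−0.09·log₂(0.09) = 0.3127
−0.36·log₂(0.36) = 0.5306
−0.13·log₂(0.13) = 0.3826
−0.08·log₂(0.08) = 0.2915
Sum ≈ 2.2752 → 2.275 bits.

2.275 bits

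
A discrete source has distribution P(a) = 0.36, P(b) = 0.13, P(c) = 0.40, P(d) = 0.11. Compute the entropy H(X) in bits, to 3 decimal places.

1.792 bits

H = −Σ pᵢ log₂ pᵢ.
−0.36·log₂(0.36) = 0.5306
−0.13·log₂(0.13) = 0.3826
−0.40·log₂(0.40) = 0.5288
−0.11·log₂(0.11) = 0.3503
Sum ≈ 1.7923 → 1.792 bits.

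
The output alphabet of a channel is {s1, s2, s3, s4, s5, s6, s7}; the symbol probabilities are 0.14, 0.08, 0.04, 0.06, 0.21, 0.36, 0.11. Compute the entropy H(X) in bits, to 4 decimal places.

H = −Σ pᵢ log₂ pᵢ.
−0.14·log₂(0.14) = 0.3971
−0.08·log₂(0.08) = 0.2915
−0.04·log₂(0.04) = 0.1858
−0.06·log₂(0.06) = 0.2435
−0.21·log₂(0.21) = 0.4728
−0.36·log₂(0.36) = 0.5306
−0.11·log₂(0.11) = 0.3503
Sum ≈ 2.4716 → 2.4716 bits.

2.4716 bits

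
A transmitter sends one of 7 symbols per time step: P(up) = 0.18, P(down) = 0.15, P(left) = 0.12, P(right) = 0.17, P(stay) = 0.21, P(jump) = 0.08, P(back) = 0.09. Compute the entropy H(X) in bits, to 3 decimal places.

2.734 bits

H = −Σ pᵢ log₂ pᵢ.
−0.18·log₂(0.18) = 0.4453
−0.15·log₂(0.15) = 0.4105
−0.12·log₂(0.12) = 0.3671
−0.17·log₂(0.17) = 0.4346
−0.21·log₂(0.21) = 0.4728
−0.08·log₂(0.08) = 0.2915
−0.09·log₂(0.09) = 0.3127
Sum ≈ 2.7345 → 2.734 bits.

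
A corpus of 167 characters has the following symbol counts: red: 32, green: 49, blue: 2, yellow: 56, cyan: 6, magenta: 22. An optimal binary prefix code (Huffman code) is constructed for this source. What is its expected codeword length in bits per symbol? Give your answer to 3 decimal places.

Probabilities are the counts divided by 167.
Repeatedly combine the two least-probable nodes; the expected code length is the sum of the merged weights.
merge 2/167 + 6/167 → 8/167
merge 8/167 + 22/167 → 30/167
merge 30/167 + 32/167 → 62/167
merge 49/167 + 56/167 → 105/167
merge 62/167 + 105/167 → 1
L = 8/167 + 30/167 + 62/167 + 105/167 + 1 = 372/167 ≈ 2.228 bits/symbol.

2.228 bits/symbol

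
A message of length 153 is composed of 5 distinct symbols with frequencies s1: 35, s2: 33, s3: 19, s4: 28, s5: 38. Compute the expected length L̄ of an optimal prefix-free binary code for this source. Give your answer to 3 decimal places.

Probabilities are the counts divided by 153.
Repeatedly combine the two least-probable nodes; the expected code length is the sum of the merged weights.
merge 19/153 + 28/153 → 47/153
merge 11/51 + 35/153 → 4/9
merge 38/153 + 47/153 → 5/9
merge 4/9 + 5/9 → 1
L = 47/153 + 4/9 + 5/9 + 1 = 353/153 ≈ 2.307 bits/symbol.

2.307 bits/symbol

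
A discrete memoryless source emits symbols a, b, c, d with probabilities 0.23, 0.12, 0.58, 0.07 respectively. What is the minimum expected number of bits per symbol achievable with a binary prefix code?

1.61 bits/symbol

Repeatedly combine the two least-probable nodes; the expected code length is the sum of the merged weights.
merge 7/100 + 3/25 → 19/100
merge 19/100 + 23/100 → 21/50
merge 21/50 + 29/50 → 1
L = 19/100 + 21/50 + 1 = 161/100 = 1.61 bits/symbol.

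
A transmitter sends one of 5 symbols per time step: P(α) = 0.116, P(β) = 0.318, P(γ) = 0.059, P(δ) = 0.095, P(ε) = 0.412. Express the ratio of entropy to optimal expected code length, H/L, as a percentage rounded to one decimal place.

Entropy H = −Σ p log₂ p ≈ 1.9767 bits.
Huffman merges: 59/1000+19/200→77/500; 29/250+77/500→27/100; 27/100+159/500→147/250; 103/250+147/250→1. L = 503/250 ≈ 2.0120.
Efficiency = H/L = 1.9767/2.0120 = 98.2%.

98.2%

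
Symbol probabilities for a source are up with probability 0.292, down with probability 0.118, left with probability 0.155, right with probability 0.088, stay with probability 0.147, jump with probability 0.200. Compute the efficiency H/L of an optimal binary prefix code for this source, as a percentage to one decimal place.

98.8%

Entropy H = −Σ p log₂ p ≈ 2.4789 bits.
Huffman merges: 11/125+59/500→103/500; 147/1000+31/200→151/500; 1/5+103/500→203/500; 73/250+151/500→297/500; 203/500+297/500→1. L = 627/250 ≈ 2.5080.
Efficiency = H/L = 2.4789/2.5080 = 98.8%.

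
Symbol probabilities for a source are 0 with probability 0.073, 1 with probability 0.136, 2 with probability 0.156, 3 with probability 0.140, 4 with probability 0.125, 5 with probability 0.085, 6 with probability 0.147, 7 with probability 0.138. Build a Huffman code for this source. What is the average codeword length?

Repeatedly combine the two least-probable nodes; the expected code length is the sum of the merged weights.
merge 73/1000 + 17/200 → 79/500
merge 1/8 + 17/125 → 261/1000
merge 69/500 + 7/50 → 139/500
merge 147/1000 + 39/250 → 303/1000
merge 79/500 + 261/1000 → 419/1000
merge 139/500 + 303/1000 → 581/1000
merge 419/1000 + 581/1000 → 1
L = 79/500 + 261/1000 + 139/500 + 303/1000 + 419/1000 + 581/1000 + 1 = 3 bits/symbol.

3 bits/symbol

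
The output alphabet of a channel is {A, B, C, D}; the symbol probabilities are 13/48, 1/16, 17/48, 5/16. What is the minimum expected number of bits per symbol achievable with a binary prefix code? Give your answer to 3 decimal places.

1.979 bits/symbol

Repeatedly combine the two least-probable nodes; the expected code length is the sum of the merged weights.
merge 1/16 + 13/48 → 1/3
merge 5/16 + 1/3 → 31/48
merge 17/48 + 31/48 → 1
L = 1/3 + 31/48 + 1 = 95/48 ≈ 1.979 bits/symbol.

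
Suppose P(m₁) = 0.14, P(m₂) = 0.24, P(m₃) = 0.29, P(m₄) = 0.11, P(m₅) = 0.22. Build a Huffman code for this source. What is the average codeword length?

2.25 bits/symbol

Repeatedly combine the two least-probable nodes; the expected code length is the sum of the merged weights.
merge 11/100 + 7/50 → 1/4
merge 11/50 + 6/25 → 23/50
merge 1/4 + 29/100 → 27/50
merge 23/50 + 27/50 → 1
L = 1/4 + 23/50 + 27/50 + 1 = 9/4 = 2.25 bits/symbol.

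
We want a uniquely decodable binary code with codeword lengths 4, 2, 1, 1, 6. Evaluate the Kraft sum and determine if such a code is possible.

With common denominator 2^6 = 64: Σ 2^(−ℓᵢ) = 4/64 + 16/64 + 32/64 + 32/64 + 1/64 = 85/64 = 1.328125.
Kraft's inequality requires Σ ≤ 1; here Σ = 1.328125 > 1, so no such prefix code exists.

1.328125; no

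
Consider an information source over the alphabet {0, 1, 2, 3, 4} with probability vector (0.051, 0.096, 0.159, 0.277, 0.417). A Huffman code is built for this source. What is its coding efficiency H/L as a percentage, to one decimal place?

98.5%

Entropy H = −Σ p log₂ p ≈ 2.0046 bits.
Huffman merges: 51/1000+12/125→147/1000; 147/1000+159/1000→153/500; 277/1000+153/500→583/1000; 417/1000+583/1000→1. L = 509/250 ≈ 2.0360.
Efficiency = H/L = 2.0046/2.0360 = 98.5%.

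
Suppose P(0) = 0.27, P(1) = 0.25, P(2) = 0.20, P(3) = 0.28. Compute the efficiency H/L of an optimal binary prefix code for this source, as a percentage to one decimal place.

99.4%

Entropy H = −Σ p log₂ p ≈ 1.9886 bits.
Huffman merges: 1/5+1/4→9/20; 27/100+7/25→11/20; 9/20+11/20→1. L = 2 ≈ 2.0000.
Efficiency = H/L = 1.9886/2.0000 = 99.4%.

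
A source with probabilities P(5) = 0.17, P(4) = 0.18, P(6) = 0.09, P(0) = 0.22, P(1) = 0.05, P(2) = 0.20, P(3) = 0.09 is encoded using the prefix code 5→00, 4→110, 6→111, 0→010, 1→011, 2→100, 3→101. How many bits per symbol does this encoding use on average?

2.83 bits/symbol

L̄ = Σ pᵢ·ℓᵢ = 0.17·2 + 0.18·3 + 0.09·3 + 0.22·3 + 0.05·3 + 0.20·3 + 0.09·3 = 2.83 bits/symbol.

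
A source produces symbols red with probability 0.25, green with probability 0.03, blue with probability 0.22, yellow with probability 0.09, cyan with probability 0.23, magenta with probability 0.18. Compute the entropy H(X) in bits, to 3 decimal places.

2.378 bits

H = −Σ pᵢ log₂ pᵢ.
−0.25·log₂(0.25) = 0.5000
−0.03·log₂(0.03) = 0.1518
−0.22·log₂(0.22) = 0.4806
−0.09·log₂(0.09) = 0.3127
−0.23·log₂(0.23) = 0.4877
−0.18·log₂(0.18) = 0.4453
Sum ≈ 2.3780 → 2.378 bits.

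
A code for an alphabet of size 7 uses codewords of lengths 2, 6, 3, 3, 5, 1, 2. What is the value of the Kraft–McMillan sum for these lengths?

1.296875

With common denominator 2^6 = 64: Σ 2^(−ℓᵢ) = 16/64 + 1/64 + 8/64 + 8/64 + 2/64 + 32/64 + 16/64 = 83/64 = 1.296875.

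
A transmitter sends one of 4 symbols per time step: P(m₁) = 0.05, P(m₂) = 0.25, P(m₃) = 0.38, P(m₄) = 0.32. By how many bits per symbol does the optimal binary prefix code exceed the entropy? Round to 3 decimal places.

0.147 bits

Entropy H = −Σ p log₂ p ≈ 1.7726 bits.
Huffman merges: 1/20+1/4→3/10; 3/10+8/25→31/50; 19/50+31/50→1. L = 48/25 ≈ 1.9200.
L − H = 1.9200 − 1.7726 = 0.147 bits.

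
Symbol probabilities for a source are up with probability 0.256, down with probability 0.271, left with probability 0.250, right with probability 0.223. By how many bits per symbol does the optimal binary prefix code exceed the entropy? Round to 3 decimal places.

Entropy H = −Σ p log₂ p ≈ 1.9965 bits.
Huffman merges: 223/1000+1/4→473/1000; 32/125+271/1000→527/1000; 473/1000+527/1000→1. L = 2 ≈ 2.0000.
L − H = 2.0000 − 1.9965 = 0.004 bits.

0.004 bits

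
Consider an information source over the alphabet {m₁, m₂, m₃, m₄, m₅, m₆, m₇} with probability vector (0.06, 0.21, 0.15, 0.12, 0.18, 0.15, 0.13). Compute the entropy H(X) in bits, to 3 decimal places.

H = −Σ pᵢ log₂ pᵢ.
−0.06·log₂(0.06) = 0.2435
−0.21·log₂(0.21) = 0.4728
−0.15·log₂(0.15) = 0.4105
−0.12·log₂(0.12) = 0.3671
−0.18·log₂(0.18) = 0.4453
−0.15·log₂(0.15) = 0.4105
−0.13·log₂(0.13) = 0.3826
Sum ≈ 2.7325 → 2.732 bits.

2.732 bits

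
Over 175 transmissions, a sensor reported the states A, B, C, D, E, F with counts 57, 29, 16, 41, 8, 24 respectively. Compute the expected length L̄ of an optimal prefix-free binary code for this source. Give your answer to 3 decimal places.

2.411 bits/symbol

Probabilities are the counts divided by 175.
Repeatedly combine the two least-probable nodes; the expected code length is the sum of the merged weights.
merge 8/175 + 16/175 → 24/175
merge 24/175 + 24/175 → 48/175
merge 29/175 + 41/175 → 2/5
merge 48/175 + 57/175 → 3/5
merge 2/5 + 3/5 → 1
L = 24/175 + 48/175 + 2/5 + 3/5 + 1 = 422/175 ≈ 2.411 bits/symbol.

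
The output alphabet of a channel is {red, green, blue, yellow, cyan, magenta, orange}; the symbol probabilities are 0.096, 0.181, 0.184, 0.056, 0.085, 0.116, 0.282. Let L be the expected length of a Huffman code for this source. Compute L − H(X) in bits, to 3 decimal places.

Entropy H = −Σ p log₂ p ≈ 2.6309 bits.
Huffman merges: 7/125+17/200→141/1000; 12/125+29/250→53/250; 141/1000+181/1000→161/500; 23/125+53/250→99/250; 141/500+161/500→151/250; 99/250+151/250→1. L = 107/40 ≈ 2.6750.
L − H = 2.6750 − 2.6309 = 0.044 bits.

0.044 bits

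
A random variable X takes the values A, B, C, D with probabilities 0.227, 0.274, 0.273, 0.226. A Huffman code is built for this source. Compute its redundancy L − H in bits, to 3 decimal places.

Entropy H = −Σ p log₂ p ≈ 1.9936 bits.
Huffman merges: 113/500+227/1000→453/1000; 273/1000+137/500→547/1000; 453/1000+547/1000→1. L = 2 ≈ 2.0000.
L − H = 2.0000 − 1.9936 = 0.006 bits.

0.006 bits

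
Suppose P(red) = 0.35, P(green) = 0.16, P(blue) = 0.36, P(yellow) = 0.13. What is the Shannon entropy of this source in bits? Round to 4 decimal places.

1.8664 bits

H = −Σ pᵢ log₂ pᵢ.
−0.35·log₂(0.35) = 0.5301
−0.16·log₂(0.16) = 0.4230
−0.36·log₂(0.36) = 0.5306
−0.13·log₂(0.13) = 0.3826
Sum ≈ 1.8664 → 1.8664 bits.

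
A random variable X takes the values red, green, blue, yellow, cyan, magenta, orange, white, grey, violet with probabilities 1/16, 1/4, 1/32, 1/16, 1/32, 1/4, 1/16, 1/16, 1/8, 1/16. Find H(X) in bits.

Each probability is a power of 1/2, so log₂(1/p) is an integer.
H = Σ p·log₂(1/p) = 1/16·4 + 1/4·2 + 1/32·5 + 1/16·4 + 1/32·5 + 1/4·2 + 1/16·4 + 1/16·4 + 1/8·3 + 1/16·4 = 2.9375 bits.

2.9375 bits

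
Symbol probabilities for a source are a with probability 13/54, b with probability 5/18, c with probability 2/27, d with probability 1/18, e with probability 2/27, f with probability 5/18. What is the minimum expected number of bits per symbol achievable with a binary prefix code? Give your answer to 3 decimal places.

Repeatedly combine the two least-probable nodes; the expected code length is the sum of the merged weights.
merge 1/18 + 2/27 → 7/54
merge 2/27 + 7/54 → 11/54
merge 11/54 + 13/54 → 4/9
merge 5/18 + 5/18 → 5/9
merge 4/9 + 5/9 → 1
L = 7/54 + 11/54 + 4/9 + 5/9 + 1 = 7/3 ≈ 2.333 bits/symbol.

2.333 bits/symbol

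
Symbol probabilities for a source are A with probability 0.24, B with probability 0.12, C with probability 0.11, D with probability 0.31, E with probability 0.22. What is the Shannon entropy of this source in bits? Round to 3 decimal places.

2.216 bits

H = −Σ pᵢ log₂ pᵢ.
−0.24·log₂(0.24) = 0.4941
−0.12·log₂(0.12) = 0.3671
−0.11·log₂(0.11) = 0.3503
−0.31·log₂(0.31) = 0.5238
−0.22·log₂(0.22) = 0.4806
Sum ≈ 2.2159 → 2.216 bits.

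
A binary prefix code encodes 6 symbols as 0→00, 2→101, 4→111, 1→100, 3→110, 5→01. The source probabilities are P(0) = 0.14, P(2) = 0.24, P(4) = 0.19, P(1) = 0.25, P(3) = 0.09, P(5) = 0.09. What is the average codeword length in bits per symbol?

L̄ = Σ pᵢ·ℓᵢ = 0.14·2 + 0.24·3 + 0.19·3 + 0.25·3 + 0.09·3 + 0.09·2 = 2.77 bits/symbol.

2.77 bits/symbol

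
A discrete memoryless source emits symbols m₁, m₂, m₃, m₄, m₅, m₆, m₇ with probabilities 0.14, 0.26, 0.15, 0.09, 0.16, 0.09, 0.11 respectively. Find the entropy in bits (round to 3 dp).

H = −Σ pᵢ log₂ pᵢ.
−0.14·log₂(0.14) = 0.3971
−0.26·log₂(0.26) = 0.5053
−0.15·log₂(0.15) = 0.4105
−0.09·log₂(0.09) = 0.3127
−0.16·log₂(0.16) = 0.4230
−0.09·log₂(0.09) = 0.3127
−0.11·log₂(0.11) = 0.3503
Sum ≈ 2.7116 → 2.712 bits.

2.712 bits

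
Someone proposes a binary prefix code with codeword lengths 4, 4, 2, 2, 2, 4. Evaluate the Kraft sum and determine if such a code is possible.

0.9375; yes

With common denominator 2^4 = 16: Σ 2^(−ℓᵢ) = 1/16 + 1/16 + 4/16 + 4/16 + 4/16 + 1/16 = 15/16 = 0.9375.
Kraft's inequality requires Σ ≤ 1; here Σ = 0.9375 ≤ 1, so such a prefix code exists.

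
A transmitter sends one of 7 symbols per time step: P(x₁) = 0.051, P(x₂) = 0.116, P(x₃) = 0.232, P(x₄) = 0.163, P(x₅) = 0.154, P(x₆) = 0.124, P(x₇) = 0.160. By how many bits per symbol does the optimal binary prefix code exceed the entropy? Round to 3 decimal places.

Entropy H = −Σ p log₂ p ≈ 2.7072 bits.
Huffman merges: 51/1000+29/250→167/1000; 31/250+77/500→139/500; 4/25+163/1000→323/1000; 167/1000+29/125→399/1000; 139/500+323/1000→601/1000; 399/1000+601/1000→1. L = 346/125 ≈ 2.7680.
L − H = 2.7680 − 2.7072 = 0.061 bits.

0.061 bits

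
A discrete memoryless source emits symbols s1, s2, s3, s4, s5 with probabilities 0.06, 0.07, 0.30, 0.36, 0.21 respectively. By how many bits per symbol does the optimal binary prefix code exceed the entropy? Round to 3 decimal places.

Entropy H = −Σ p log₂ p ≈ 2.0366 bits.
Huffman merges: 3/50+7/100→13/100; 13/100+21/100→17/50; 3/10+17/50→16/25; 9/25+16/25→1. L = 211/100 ≈ 2.1100.
L − H = 2.1100 − 2.0366 = 0.073 bits.

0.073 bits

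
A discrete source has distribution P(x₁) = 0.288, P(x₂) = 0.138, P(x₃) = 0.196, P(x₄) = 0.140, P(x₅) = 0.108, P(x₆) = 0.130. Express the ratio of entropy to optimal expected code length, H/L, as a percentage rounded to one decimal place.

Entropy H = −Σ p log₂ p ≈ 2.4989 bits.
Huffman merges: 27/250+13/100→119/500; 69/500+7/50→139/500; 49/250+119/500→217/500; 139/500+36/125→283/500; 217/500+283/500→1. L = 629/250 ≈ 2.5160.
Efficiency = H/L = 2.4989/2.5160 = 99.3%.

99.3%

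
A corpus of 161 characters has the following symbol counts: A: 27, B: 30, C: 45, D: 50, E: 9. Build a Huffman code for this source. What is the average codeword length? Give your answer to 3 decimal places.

Probabilities are the counts divided by 161.
Repeatedly combine the two least-probable nodes; the expected code length is the sum of the merged weights.
merge 9/161 + 27/161 → 36/161
merge 30/161 + 36/161 → 66/161
merge 45/161 + 50/161 → 95/161
merge 66/161 + 95/161 → 1
L = 36/161 + 66/161 + 95/161 + 1 = 358/161 ≈ 2.224 bits/symbol.

2.224 bits/symbol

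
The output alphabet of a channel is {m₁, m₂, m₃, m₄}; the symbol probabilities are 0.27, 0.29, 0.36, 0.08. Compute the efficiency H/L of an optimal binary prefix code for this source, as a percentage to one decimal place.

93.0%

Entropy H = −Σ p log₂ p ≈ 1.8500 bits.
Huffman merges: 2/25+27/100→7/20; 29/100+7/20→16/25; 9/25+16/25→1. L = 199/100 ≈ 1.9900.
Efficiency = H/L = 1.8500/1.9900 = 93.0%.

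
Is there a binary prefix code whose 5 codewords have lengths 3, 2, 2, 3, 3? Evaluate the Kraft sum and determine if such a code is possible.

With common denominator 2^3 = 8: Σ 2^(−ℓᵢ) = 1/8 + 2/8 + 2/8 + 1/8 + 1/8 = 7/8 = 0.875.
Kraft's inequality requires Σ ≤ 1; here Σ = 0.875 ≤ 1, so such a prefix code exists.

0.875; yes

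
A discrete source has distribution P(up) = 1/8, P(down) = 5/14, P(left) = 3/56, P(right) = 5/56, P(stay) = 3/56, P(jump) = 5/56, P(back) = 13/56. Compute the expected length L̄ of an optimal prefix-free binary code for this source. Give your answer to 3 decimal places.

Repeatedly combine the two least-probable nodes; the expected code length is the sum of the merged weights.
merge 3/56 + 3/56 → 3/28
merge 5/56 + 5/56 → 5/28
merge 3/28 + 1/8 → 13/56
merge 5/28 + 13/56 → 23/56
merge 13/56 + 5/14 → 33/56
merge 23/56 + 33/56 → 1
L = 3/28 + 5/28 + 13/56 + 23/56 + 33/56 + 1 = 141/56 ≈ 2.518 bits/symbol.

2.518 bits/symbol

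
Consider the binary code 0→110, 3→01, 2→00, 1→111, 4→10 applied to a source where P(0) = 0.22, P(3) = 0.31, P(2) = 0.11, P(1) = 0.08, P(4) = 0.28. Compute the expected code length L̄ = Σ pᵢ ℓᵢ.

L̄ = Σ pᵢ·ℓᵢ = 0.22·3 + 0.31·2 + 0.11·2 + 0.08·3 + 0.28·2 = 2.3 bits/symbol.

2.3 bits/symbol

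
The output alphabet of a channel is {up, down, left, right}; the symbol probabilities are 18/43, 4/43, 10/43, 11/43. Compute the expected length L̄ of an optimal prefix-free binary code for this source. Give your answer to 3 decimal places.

Repeatedly combine the two least-probable nodes; the expected code length is the sum of the merged weights.
merge 4/43 + 10/43 → 14/43
merge 11/43 + 14/43 → 25/43
merge 18/43 + 25/43 → 1
L = 14/43 + 25/43 + 1 = 82/43 ≈ 1.907 bits/symbol.

1.907 bits/symbol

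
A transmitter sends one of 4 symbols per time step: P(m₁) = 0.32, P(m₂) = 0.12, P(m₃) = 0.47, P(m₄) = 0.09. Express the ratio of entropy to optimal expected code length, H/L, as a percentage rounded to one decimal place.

98.7%

Entropy H = −Σ p log₂ p ≈ 1.7177 bits.
Huffman merges: 9/100+3/25→21/100; 21/100+8/25→53/100; 47/100+53/100→1. L = 87/50 ≈ 1.7400.
Efficiency = H/L = 1.7177/1.7400 = 98.7%.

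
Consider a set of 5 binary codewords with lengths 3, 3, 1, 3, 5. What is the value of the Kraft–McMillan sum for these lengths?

0.90625

With common denominator 2^5 = 32: Σ 2^(−ℓᵢ) = 4/32 + 4/32 + 16/32 + 4/32 + 1/32 = 29/32 = 0.90625.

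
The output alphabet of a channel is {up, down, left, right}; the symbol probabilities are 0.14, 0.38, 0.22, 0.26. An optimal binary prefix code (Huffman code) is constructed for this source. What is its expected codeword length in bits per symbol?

1.98 bits/symbol

Repeatedly combine the two least-probable nodes; the expected code length is the sum of the merged weights.
merge 7/50 + 11/50 → 9/25
merge 13/50 + 9/25 → 31/50
merge 19/50 + 31/50 → 1
L = 9/25 + 31/50 + 1 = 99/50 = 1.98 bits/symbol.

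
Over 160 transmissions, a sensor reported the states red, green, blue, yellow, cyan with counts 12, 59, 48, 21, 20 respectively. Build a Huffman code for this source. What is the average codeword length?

Probabilities are the counts divided by 160.
Repeatedly combine the two least-probable nodes; the expected code length is the sum of the merged weights.
merge 3/40 + 1/8 → 1/5
merge 21/160 + 1/5 → 53/160
merge 3/10 + 53/160 → 101/160
merge 59/160 + 101/160 → 1
L = 1/5 + 53/160 + 101/160 + 1 = 173/80 = 2.1625 bits/symbol.

2.1625 bits/symbol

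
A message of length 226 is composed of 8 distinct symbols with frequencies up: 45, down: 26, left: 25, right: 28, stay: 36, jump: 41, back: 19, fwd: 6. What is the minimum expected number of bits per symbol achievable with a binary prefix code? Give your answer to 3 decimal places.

2.912 bits/symbol

Probabilities are the counts divided by 226.
Repeatedly combine the two least-probable nodes; the expected code length is the sum of the merged weights.
merge 3/113 + 19/226 → 25/226
merge 25/226 + 25/226 → 25/113
merge 13/113 + 14/113 → 27/113
merge 18/113 + 41/226 → 77/226
merge 45/226 + 25/113 → 95/226
merge 27/113 + 77/226 → 131/226
merge 95/226 + 131/226 → 1
L = 25/226 + 25/113 + 27/113 + 77/226 + 95/226 + 131/226 + 1 = 329/113 ≈ 2.912 bits/symbol.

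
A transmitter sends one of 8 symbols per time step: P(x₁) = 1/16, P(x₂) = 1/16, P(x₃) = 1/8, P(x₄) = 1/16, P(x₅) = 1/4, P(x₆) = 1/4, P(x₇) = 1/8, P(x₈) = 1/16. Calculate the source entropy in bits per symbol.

Each probability is a power of 1/2, so log₂(1/p) is an integer.
H = Σ p·log₂(1/p) = 1/16·4 + 1/16·4 + 1/8·3 + 1/16·4 + 1/4·2 + 1/4·2 + 1/8·3 + 1/16·4 = 2.75 bits.

2.75 bits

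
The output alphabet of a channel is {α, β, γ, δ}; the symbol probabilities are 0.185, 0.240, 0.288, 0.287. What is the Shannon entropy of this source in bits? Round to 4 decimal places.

1.9786 bits

H = −Σ pᵢ log₂ pᵢ.
−0.185·log₂(0.185) = 0.4504
−0.240·log₂(0.240) = 0.4941
−0.288·log₂(0.288) = 0.5172
−0.287·log₂(0.287) = 0.5169
Sum ≈ 1.9786 → 1.9786 bits.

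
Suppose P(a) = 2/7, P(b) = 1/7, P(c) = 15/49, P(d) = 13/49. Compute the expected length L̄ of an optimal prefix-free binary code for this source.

Repeatedly combine the two least-probable nodes; the expected code length is the sum of the merged weights.
merge 1/7 + 13/49 → 20/49
merge 2/7 + 15/49 → 29/49
merge 20/49 + 29/49 → 1
L = 20/49 + 29/49 + 1 = 2 bits/symbol.

2 bits/symbol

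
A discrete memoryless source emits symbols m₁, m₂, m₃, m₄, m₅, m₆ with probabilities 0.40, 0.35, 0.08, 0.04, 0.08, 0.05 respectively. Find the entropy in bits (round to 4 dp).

2.0437 bits

H = −Σ pᵢ log₂ pᵢ.
−0.40·log₂(0.40) = 0.5288
−0.35·log₂(0.35) = 0.5301
−0.08·log₂(0.08) = 0.2915
−0.04·log₂(0.04) = 0.1858
−0.08·log₂(0.08) = 0.2915
−0.05·log₂(0.05) = 0.2161
Sum ≈ 2.0437 → 2.0437 bits.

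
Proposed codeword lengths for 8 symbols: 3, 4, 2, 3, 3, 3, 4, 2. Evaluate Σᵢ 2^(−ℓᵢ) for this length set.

1.125

With common denominator 2^4 = 16: Σ 2^(−ℓᵢ) = 2/16 + 1/16 + 4/16 + 2/16 + 2/16 + 2/16 + 1/16 + 4/16 = 18/16 = 1.125.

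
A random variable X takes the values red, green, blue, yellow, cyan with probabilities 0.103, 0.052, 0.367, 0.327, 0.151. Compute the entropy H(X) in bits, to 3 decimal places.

2.029 bits

H = −Σ pᵢ log₂ pᵢ.
−0.103·log₂(0.103) = 0.3378
−0.052·log₂(0.052) = 0.2218
−0.367·log₂(0.367) = 0.5307
−0.327·log₂(0.327) = 0.5273
−0.151·log₂(0.151) = 0.4118
Sum ≈ 2.0295 → 2.029 bits.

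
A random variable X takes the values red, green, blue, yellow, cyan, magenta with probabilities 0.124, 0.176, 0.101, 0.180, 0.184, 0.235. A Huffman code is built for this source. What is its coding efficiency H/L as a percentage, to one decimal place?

Entropy H = −Σ p log₂ p ≈ 2.5343 bits.
Huffman merges: 101/1000+31/250→9/40; 22/125+9/50→89/250; 23/125+9/40→409/1000; 47/200+89/250→591/1000; 409/1000+591/1000→1. L = 2581/1000 ≈ 2.5810.
Efficiency = H/L = 2.5343/2.5810 = 98.2%.

98.2%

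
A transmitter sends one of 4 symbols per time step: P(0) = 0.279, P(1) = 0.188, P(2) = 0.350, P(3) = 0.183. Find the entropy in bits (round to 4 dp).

H = −Σ pᵢ log₂ pᵢ.
−0.279·log₂(0.279) = 0.5138
−0.188·log₂(0.188) = 0.4533
−0.350·log₂(0.350) = 0.5301
−0.183·log₂(0.183) = 0.4484
Sum ≈ 1.9456 → 1.9456 bits.

1.9456 bits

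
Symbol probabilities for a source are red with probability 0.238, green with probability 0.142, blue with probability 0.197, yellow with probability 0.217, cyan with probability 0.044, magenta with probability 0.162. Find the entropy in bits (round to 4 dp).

H = −Σ pᵢ log₂ pᵢ.
−0.238·log₂(0.238) = 0.4929
−0.142·log₂(0.142) = 0.3999
−0.197·log₂(0.197) = 0.4617
−0.217·log₂(0.217) = 0.4783
−0.044·log₂(0.044) = 0.1983
−0.162·log₂(0.162) = 0.4254
Sum ≈ 2.4565 → 2.4565 bits.

2.4565 bits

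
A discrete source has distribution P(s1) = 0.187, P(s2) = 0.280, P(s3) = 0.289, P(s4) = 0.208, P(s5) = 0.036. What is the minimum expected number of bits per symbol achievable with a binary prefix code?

2.223 bits/symbol

Repeatedly combine the two least-probable nodes; the expected code length is the sum of the merged weights.
merge 9/250 + 187/1000 → 223/1000
merge 26/125 + 223/1000 → 431/1000
merge 7/25 + 289/1000 → 569/1000
merge 431/1000 + 569/1000 → 1
L = 223/1000 + 431/1000 + 569/1000 + 1 = 2223/1000 = 2.223 bits/symbol.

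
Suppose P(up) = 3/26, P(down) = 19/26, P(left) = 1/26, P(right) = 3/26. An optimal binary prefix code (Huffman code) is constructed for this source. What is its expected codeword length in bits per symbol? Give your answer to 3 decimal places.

Repeatedly combine the two least-probable nodes; the expected code length is the sum of the merged weights.
merge 1/26 + 3/26 → 2/13
merge 3/26 + 2/13 → 7/26
merge 7/26 + 19/26 → 1
L = 2/13 + 7/26 + 1 = 37/26 ≈ 1.423 bits/symbol.

1.423 bits/symbol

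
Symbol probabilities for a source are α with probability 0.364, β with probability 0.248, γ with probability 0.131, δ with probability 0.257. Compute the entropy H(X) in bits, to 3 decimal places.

H = −Σ pᵢ log₂ pᵢ.
−0.364·log₂(0.364) = 0.5307
−0.248·log₂(0.248) = 0.4989
−0.131·log₂(0.131) = 0.3841
−0.257·log₂(0.257) = 0.5038
Sum ≈ 1.9175 → 1.917 bits.

1.917 bits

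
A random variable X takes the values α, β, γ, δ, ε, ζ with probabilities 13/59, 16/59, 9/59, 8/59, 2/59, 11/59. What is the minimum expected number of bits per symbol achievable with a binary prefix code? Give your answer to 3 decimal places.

Repeatedly combine the two least-probable nodes; the expected code length is the sum of the merged weights.
merge 2/59 + 8/59 → 10/59
merge 9/59 + 10/59 → 19/59
merge 11/59 + 13/59 → 24/59
merge 16/59 + 19/59 → 35/59
merge 24/59 + 35/59 → 1
L = 10/59 + 19/59 + 24/59 + 35/59 + 1 = 147/59 ≈ 2.492 bits/symbol.

2.492 bits/symbol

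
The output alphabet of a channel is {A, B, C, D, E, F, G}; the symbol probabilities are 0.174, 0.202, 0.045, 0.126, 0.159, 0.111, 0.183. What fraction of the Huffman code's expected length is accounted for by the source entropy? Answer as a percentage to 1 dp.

97.6%

Entropy H = −Σ p log₂ p ≈ 2.7052 bits.
Huffman merges: 9/200+111/1000→39/250; 63/500+39/250→141/500; 159/1000+87/500→333/1000; 183/1000+101/500→77/200; 141/500+333/1000→123/200; 77/200+123/200→1. L = 2771/1000 ≈ 2.7710.
Efficiency = H/L = 2.7052/2.7710 = 97.6%.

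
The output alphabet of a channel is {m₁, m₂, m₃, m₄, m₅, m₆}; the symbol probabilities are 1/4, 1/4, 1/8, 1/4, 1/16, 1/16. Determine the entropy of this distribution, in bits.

2.375 bits

Each probability is a power of 1/2, so log₂(1/p) is an integer.
H = Σ p·log₂(1/p) = 1/4·2 + 1/4·2 + 1/8·3 + 1/4·2 + 1/16·4 + 1/16·4 = 2.375 bits.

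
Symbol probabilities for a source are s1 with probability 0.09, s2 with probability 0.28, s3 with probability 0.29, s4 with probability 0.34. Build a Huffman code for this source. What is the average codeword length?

2 bits/symbol

Repeatedly combine the two least-probable nodes; the expected code length is the sum of the merged weights.
merge 9/100 + 7/25 → 37/100
merge 29/100 + 17/50 → 63/100
merge 37/100 + 63/100 → 1
L = 37/100 + 63/100 + 1 = 2 bits/symbol.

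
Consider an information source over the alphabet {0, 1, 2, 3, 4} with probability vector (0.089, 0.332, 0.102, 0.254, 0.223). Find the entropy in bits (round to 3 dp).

H = −Σ pᵢ log₂ pᵢ.
−0.089·log₂(0.089) = 0.3106
−0.332·log₂(0.332) = 0.5281
−0.102·log₂(0.102) = 0.3359
−0.254·log₂(0.254) = 0.5022
−0.223·log₂(0.223) = 0.4828
Sum ≈ 2.1596 → 2.160 bits.

2.160 bits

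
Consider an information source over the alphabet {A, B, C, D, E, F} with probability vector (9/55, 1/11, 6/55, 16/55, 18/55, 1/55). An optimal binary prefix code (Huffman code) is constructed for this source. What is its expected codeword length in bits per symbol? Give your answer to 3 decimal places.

Repeatedly combine the two least-probable nodes; the expected code length is the sum of the merged weights.
merge 1/55 + 1/11 → 6/55
merge 6/55 + 6/55 → 12/55
merge 9/55 + 12/55 → 21/55
merge 16/55 + 18/55 → 34/55
merge 21/55 + 34/55 → 1
L = 6/55 + 12/55 + 21/55 + 34/55 + 1 = 128/55 ≈ 2.327 bits/symbol.

2.327 bits/symbol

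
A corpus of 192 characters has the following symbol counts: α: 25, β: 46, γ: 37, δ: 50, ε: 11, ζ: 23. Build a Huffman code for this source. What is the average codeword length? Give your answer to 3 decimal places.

2.484 bits/symbol

Probabilities are the counts divided by 192.
Repeatedly combine the two least-probable nodes; the expected code length is the sum of the merged weights.
merge 11/192 + 23/192 → 17/96
merge 25/192 + 17/96 → 59/192
merge 37/192 + 23/96 → 83/192
merge 25/96 + 59/192 → 109/192
merge 83/192 + 109/192 → 1
L = 17/96 + 59/192 + 83/192 + 109/192 + 1 = 159/64 ≈ 2.484 bits/symbol.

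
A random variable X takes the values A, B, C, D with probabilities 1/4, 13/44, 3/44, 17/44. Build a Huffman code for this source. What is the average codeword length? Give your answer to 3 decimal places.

1.932 bits/symbol

Repeatedly combine the two least-probable nodes; the expected code length is the sum of the merged weights.
merge 3/44 + 1/4 → 7/22
merge 13/44 + 7/22 → 27/44
merge 17/44 + 27/44 → 1
L = 7/22 + 27/44 + 1 = 85/44 ≈ 1.932 bits/symbol.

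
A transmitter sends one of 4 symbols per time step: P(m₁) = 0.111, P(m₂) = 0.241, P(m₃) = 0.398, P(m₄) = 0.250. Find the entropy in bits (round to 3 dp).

H = −Σ pᵢ log₂ pᵢ.
−0.111·log₂(0.111) = 0.3520
−0.241·log₂(0.241) = 0.4947
−0.398·log₂(0.398) = 0.5290
−0.250·log₂(0.250) = 0.5000
Sum ≈ 1.8758 → 1.876 bits.

1.876 bits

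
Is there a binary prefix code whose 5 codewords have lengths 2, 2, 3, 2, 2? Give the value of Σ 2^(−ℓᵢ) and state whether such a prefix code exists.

With common denominator 2^3 = 8: Σ 2^(−ℓᵢ) = 2/8 + 2/8 + 1/8 + 2/8 + 2/8 = 9/8 = 1.125.
Kraft's inequality requires Σ ≤ 1; here Σ = 1.125 > 1, so no such prefix code exists.

1.125; no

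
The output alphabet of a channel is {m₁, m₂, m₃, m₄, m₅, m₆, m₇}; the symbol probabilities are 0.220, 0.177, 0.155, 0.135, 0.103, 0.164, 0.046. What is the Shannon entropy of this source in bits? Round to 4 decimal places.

H = −Σ pᵢ log₂ pᵢ.
−0.220·log₂(0.220) = 0.4806
−0.177·log₂(0.177) = 0.4422
−0.155·log₂(0.155) = 0.4169
−0.135·log₂(0.135) = 0.3900
−0.103·log₂(0.103) = 0.3378
−0.164·log₂(0.164) = 0.4278
−0.046·log₂(0.046) = 0.2043
Sum ≈ 2.6995 → 2.6995 bits.

2.6995 bits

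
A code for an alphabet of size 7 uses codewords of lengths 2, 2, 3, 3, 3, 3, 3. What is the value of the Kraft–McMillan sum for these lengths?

1.125

With common denominator 2^3 = 8: Σ 2^(−ℓᵢ) = 2/8 + 2/8 + 1/8 + 1/8 + 1/8 + 1/8 + 1/8 = 9/8 = 1.125.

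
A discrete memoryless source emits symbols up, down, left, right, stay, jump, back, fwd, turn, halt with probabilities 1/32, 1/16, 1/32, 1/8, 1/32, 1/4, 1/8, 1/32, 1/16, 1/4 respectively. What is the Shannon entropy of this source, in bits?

2.875 bits

Each probability is a power of 1/2, so log₂(1/p) is an integer.
H = Σ p·log₂(1/p) = 1/32·5 + 1/16·4 + 1/32·5 + 1/8·3 + 1/32·5 + 1/4·2 + 1/8·3 + 1/32·5 + 1/16·4 + 1/4·2 = 2.875 bits.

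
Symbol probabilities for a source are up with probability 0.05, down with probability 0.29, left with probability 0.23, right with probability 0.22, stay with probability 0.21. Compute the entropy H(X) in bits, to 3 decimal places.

H = −Σ pᵢ log₂ pᵢ.
−0.05·log₂(0.05) = 0.2161
−0.29·log₂(0.29) = 0.5179
−0.23·log₂(0.23) = 0.4877
−0.22·log₂(0.22) = 0.4806
−0.21·log₂(0.21) = 0.4728
Sum ≈ 2.1751 → 2.175 bits.

2.175 bits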